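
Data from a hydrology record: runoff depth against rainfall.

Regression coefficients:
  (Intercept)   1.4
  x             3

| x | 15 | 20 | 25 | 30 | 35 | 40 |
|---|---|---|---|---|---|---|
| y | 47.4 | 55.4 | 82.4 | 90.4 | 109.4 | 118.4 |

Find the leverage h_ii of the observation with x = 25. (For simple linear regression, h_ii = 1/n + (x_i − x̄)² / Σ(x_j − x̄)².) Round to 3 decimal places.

h = 0.181

x̄ = (15 + 20 + 25 + 30 + 35 + 40)/6 = 27.5
Σ(x − x̄)² = 156.25 + 56.25 + 6.25 + 6.25 + 56.25 + 156.25 = 437.5
h = 1/6 + (-2.5)²/437.5 = 0.166667 + 0.0142857 = 0.181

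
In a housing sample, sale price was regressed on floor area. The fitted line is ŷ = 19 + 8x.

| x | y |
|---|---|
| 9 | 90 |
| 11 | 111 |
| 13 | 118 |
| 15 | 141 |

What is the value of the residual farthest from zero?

r = -5

x=9: ŷ = 19 + 8·9 = 91; r = 90 − 91 = -1
x=11: ŷ = 19 + 8·11 = 107; r = 111 − 107 = 4
x=13: ŷ = 19 + 8·13 = 123; r = 118 − 123 = -5
x=15: ŷ = 19 + 8·15 = 139; r = 141 − 139 = 2
Largest |r| is 5 at x = 13, residual -5.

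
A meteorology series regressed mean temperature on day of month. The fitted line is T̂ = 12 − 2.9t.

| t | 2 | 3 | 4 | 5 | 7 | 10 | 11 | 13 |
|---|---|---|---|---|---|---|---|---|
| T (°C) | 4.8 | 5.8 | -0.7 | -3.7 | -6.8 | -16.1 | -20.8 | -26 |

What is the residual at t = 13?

T̂ = 12 − 2.9·13 = -25.7
e = -26 − (-25.7) = -0.3

e = -0.3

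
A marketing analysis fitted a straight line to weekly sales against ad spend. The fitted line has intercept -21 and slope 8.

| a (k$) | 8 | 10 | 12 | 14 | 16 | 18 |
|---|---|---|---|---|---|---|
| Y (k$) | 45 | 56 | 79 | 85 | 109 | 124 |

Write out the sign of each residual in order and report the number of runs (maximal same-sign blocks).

5 runs

a=8: ŷ = -21 + 8·8 = 43; e = 45 − 43 = 2
a=10: ŷ = -21 + 8·10 = 59; e = 56 − 59 = -3
a=12: ŷ = -21 + 8·12 = 75; e = 79 − 75 = 4
a=14: ŷ = -21 + 8·14 = 91; e = 85 − 91 = -6
a=16: ŷ = -21 + 8·16 = 107; e = 109 − 107 = 2
a=18: ŷ = -21 + 8·18 = 123; e = 124 − 123 = 1
Signs: + − + − + +
Runs: +×1, −×1, +×1, −×1, +×2 → 5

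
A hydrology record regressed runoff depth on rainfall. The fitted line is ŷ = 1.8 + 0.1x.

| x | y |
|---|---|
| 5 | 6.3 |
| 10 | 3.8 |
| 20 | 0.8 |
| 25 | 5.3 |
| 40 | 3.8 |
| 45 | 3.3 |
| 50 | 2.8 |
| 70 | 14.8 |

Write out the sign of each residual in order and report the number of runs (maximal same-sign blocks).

x=5: ŷ = 1.8 + 0.1·5 = 2.3; r = 6.3 − 2.3 = 4
x=10: ŷ = 1.8 + 0.1·10 = 2.8; r = 3.8 − 2.8 = 1
x=20: ŷ = 1.8 + 0.1·20 = 3.8; r = 0.8 − 3.8 = -3
x=25: ŷ = 1.8 + 0.1·25 = 4.3; r = 5.3 − 4.3 = 1
x=40: ŷ = 1.8 + 0.1·40 = 5.8; r = 3.8 − 5.8 = -2
x=45: ŷ = 1.8 + 0.1·45 = 6.3; r = 3.3 − 6.3 = -3
x=50: ŷ = 1.8 + 0.1·50 = 6.8; r = 2.8 − 6.8 = -4
x=70: ŷ = 1.8 + 0.1·70 = 8.8; r = 14.8 − 8.8 = 6
Signs: + + − + − − − +
Runs: +×2, −×1, +×1, −×3, +×1 → 5

5 runs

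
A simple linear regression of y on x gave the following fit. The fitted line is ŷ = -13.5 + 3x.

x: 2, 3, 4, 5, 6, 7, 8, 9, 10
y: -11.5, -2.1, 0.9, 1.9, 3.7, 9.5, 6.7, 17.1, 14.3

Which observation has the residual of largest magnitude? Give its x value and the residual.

x = 2, r = -4

x=2: ŷ = -13.5 + 3·2 = -7.5; r = -11.5 − (-7.5) = -4
x=3: ŷ = -13.5 + 3·3 = -4.5; r = -2.1 − (-4.5) = 2.4
x=4: ŷ = -13.5 + 3·4 = -1.5; r = 0.9 − (-1.5) = 2.4
x=5: ŷ = -13.5 + 3·5 = 1.5; r = 1.9 − 1.5 = 0.4
x=6: ŷ = -13.5 + 3·6 = 4.5; r = 3.7 − 4.5 = -0.8
x=7: ŷ = -13.5 + 3·7 = 7.5; r = 9.5 − 7.5 = 2
x=8: ŷ = -13.5 + 3·8 = 10.5; r = 6.7 − 10.5 = -3.8
x=9: ŷ = -13.5 + 3·9 = 13.5; r = 17.1 − 13.5 = 3.6
x=10: ŷ = -13.5 + 3·10 = 16.5; r = 14.3 − 16.5 = -2.2
Largest |r| is 4 at x = 2, residual -4.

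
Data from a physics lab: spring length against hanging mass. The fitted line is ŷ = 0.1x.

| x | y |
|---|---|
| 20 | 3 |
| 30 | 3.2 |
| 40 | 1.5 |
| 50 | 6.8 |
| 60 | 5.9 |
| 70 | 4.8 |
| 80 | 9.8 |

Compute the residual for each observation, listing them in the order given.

1, 0.2, -2.5, 1.8, -0.1, -2.2, 1.8

x=20: ŷ = 0.1·20 = 2; r = 3 − 2 = 1
x=30: ŷ = 0.1·30 = 3; r = 3.2 − 3 = 0.2
x=40: ŷ = 0.1·40 = 4; r = 1.5 − 4 = -2.5
x=50: ŷ = 0.1·50 = 5; r = 6.8 − 5 = 1.8
x=60: ŷ = 0.1·60 = 6; r = 5.9 − 6 = -0.1
x=70: ŷ = 0.1·70 = 7; r = 4.8 − 7 = -2.2
x=80: ŷ = 0.1·80 = 8; r = 9.8 − 8 = 1.8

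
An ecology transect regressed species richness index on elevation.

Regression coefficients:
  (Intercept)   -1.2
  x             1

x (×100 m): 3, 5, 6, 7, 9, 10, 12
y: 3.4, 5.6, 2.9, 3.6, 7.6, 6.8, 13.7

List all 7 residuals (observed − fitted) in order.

1.6, 1.8, -1.9, -2.2, -0.2, -2, 2.9

x=3: ŷ = -1.2 + 3 = 1.8; r = 3.4 − 1.8 = 1.6
x=5: ŷ = -1.2 + 5 = 3.8; r = 5.6 − 3.8 = 1.8
x=6: ŷ = -1.2 + 6 = 4.8; r = 2.9 − 4.8 = -1.9
x=7: ŷ = -1.2 + 7 = 5.8; r = 3.6 − 5.8 = -2.2
x=9: ŷ = -1.2 + 9 = 7.8; r = 7.6 − 7.8 = -0.2
x=10: ŷ = -1.2 + 10 = 8.8; r = 6.8 − 8.8 = -2
x=12: ŷ = -1.2 + 12 = 10.8; r = 13.7 − 10.8 = 2.9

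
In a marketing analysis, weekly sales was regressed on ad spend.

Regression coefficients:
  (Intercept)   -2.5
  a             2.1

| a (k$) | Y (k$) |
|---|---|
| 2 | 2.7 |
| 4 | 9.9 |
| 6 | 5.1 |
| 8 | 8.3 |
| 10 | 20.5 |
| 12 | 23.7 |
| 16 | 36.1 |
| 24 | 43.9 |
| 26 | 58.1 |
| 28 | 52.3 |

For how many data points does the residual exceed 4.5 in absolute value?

a=2: Ŷ = -2.5 + 2.1·2 = 1.7; r = 2.7 − 1.7 = 1
a=4: Ŷ = -2.5 + 2.1·4 = 5.9; r = 9.9 − 5.9 = 4
a=6: Ŷ = -2.5 + 2.1·6 = 10.1; r = 5.1 − 10.1 = -5
a=8: Ŷ = -2.5 + 2.1·8 = 14.3; r = 8.3 − 14.3 = -6
a=10: Ŷ = -2.5 + 2.1·10 = 18.5; r = 20.5 − 18.5 = 2
a=12: Ŷ = -2.5 + 2.1·12 = 22.7; r = 23.7 − 22.7 = 1
a=16: Ŷ = -2.5 + 2.1·16 = 31.1; r = 36.1 − 31.1 = 5
a=24: Ŷ = -2.5 + 2.1·24 = 47.9; r = 43.9 − 47.9 = -4
a=26: Ŷ = -2.5 + 2.1·26 = 52.1; r = 58.1 − 52.1 = 6
a=28: Ŷ = -2.5 + 2.1·28 = 56.3; r = 52.3 − 56.3 = -4
|r| > 4.5: a=6 (|r|=5), a=8 (|r|=6), a=16 (|r|=5), a=26 (|r|=6) → 4

4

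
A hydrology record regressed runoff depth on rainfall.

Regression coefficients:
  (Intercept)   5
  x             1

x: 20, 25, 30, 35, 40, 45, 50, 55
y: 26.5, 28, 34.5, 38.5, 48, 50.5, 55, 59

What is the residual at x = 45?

e = 0.5

ŷ = 5 + 45 = 50
e = 50.5 − 50 = 0.5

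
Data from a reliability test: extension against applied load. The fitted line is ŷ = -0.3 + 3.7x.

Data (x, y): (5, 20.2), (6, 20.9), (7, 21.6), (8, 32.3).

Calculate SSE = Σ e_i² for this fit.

SSE = 30

x=5: ŷ = -0.3 + 3.7·5 = 18.2; e = 20.2 − 18.2 = 2
x=6: ŷ = -0.3 + 3.7·6 = 21.9; e = 20.9 − 21.9 = -1
x=7: ŷ = -0.3 + 3.7·7 = 25.6; e = 21.6 − 25.6 = -4
x=8: ŷ = -0.3 + 3.7·8 = 29.3; e = 32.3 − 29.3 = 3
SSE = 4 + 1 + 16 + 9 = 30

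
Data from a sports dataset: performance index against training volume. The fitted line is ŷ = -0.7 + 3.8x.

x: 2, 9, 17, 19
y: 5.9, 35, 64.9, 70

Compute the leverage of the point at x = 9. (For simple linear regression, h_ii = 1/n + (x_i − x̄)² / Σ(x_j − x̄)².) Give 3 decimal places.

h = 0.291

x̄ = (2 + 9 + 17 + 19)/4 = 11.75
Σ(x − x̄)² = 95.0625 + 7.5625 + 27.5625 + 52.5625 = 182.75
h = 1/4 + (-2.75)²/182.75 = 0.25 + 0.0413817 = 0.291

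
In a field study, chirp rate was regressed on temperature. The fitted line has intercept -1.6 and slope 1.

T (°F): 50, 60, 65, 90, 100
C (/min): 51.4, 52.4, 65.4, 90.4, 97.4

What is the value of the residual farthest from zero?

T=50: Ĉ = -1.6 + 50 = 48.4; e = 51.4 − 48.4 = 3
T=60: Ĉ = -1.6 + 60 = 58.4; e = 52.4 − 58.4 = -6
T=65: Ĉ = -1.6 + 65 = 63.4; e = 65.4 − 63.4 = 2
T=90: Ĉ = -1.6 + 90 = 88.4; e = 90.4 − 88.4 = 2
T=100: Ĉ = -1.6 + 100 = 98.4; e = 97.4 − 98.4 = -1
Largest |e| is 6 at T = 60, residual -6.

e = -6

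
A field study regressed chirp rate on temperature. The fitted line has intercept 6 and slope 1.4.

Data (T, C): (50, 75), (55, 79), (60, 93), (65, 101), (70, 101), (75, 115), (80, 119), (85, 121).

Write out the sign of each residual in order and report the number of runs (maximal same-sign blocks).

5 runs

T=50: Ĉ = 6 + 1.4·50 = 76; r = 75 − 76 = -1
T=55: Ĉ = 6 + 1.4·55 = 83; r = 79 − 83 = -4
T=60: Ĉ = 6 + 1.4·60 = 90; r = 93 − 90 = 3
T=65: Ĉ = 6 + 1.4·65 = 97; r = 101 − 97 = 4
T=70: Ĉ = 6 + 1.4·70 = 104; r = 101 − 104 = -3
T=75: Ĉ = 6 + 1.4·75 = 111; r = 115 − 111 = 4
T=80: Ĉ = 6 + 1.4·80 = 118; r = 119 − 118 = 1
T=85: Ĉ = 6 + 1.4·85 = 125; r = 121 − 125 = -4
Signs: − − + + − + + −
Runs: −×2, +×2, −×1, +×2, −×1 → 5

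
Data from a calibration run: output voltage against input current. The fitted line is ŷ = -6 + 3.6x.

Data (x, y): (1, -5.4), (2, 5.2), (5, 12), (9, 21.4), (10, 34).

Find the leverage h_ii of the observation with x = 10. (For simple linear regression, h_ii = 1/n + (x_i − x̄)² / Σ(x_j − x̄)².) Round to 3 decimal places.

x̄ = (1 + 2 + 5 + 9 + 10)/5 = 5.4
Σ(x − x̄)² = 19.36 + 11.56 + 0.16 + 12.96 + 21.16 = 65.2
h = 1/5 + (4.6)²/65.2 = 0.2 + 0.32454 = 0.525

h = 0.525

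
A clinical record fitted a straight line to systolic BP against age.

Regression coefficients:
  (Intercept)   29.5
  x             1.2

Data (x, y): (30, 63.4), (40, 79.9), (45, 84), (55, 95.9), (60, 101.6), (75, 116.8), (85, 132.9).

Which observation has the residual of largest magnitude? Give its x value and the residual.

x=30: ŷ = 29.5 + 1.2·30 = 65.5; r = 63.4 − 65.5 = -2.1
x=40: ŷ = 29.5 + 1.2·40 = 77.5; r = 79.9 − 77.5 = 2.4
x=45: ŷ = 29.5 + 1.2·45 = 83.5; r = 84 − 83.5 = 0.5
x=55: ŷ = 29.5 + 1.2·55 = 95.5; r = 95.9 − 95.5 = 0.4
x=60: ŷ = 29.5 + 1.2·60 = 101.5; r = 101.6 − 101.5 = 0.1
x=75: ŷ = 29.5 + 1.2·75 = 119.5; r = 116.8 − 119.5 = -2.7
x=85: ŷ = 29.5 + 1.2·85 = 131.5; r = 132.9 − 131.5 = 1.4
Largest |r| is 2.7 at x = 75, residual -2.7.

x = 75, r = -2.7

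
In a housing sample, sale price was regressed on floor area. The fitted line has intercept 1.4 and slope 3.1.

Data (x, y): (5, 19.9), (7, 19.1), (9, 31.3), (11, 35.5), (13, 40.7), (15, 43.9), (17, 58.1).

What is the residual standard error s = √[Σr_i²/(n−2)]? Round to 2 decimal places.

x=5: ŷ = 1.4 + 3.1·5 = 16.9; r = 19.9 − 16.9 = 3
x=7: ŷ = 1.4 + 3.1·7 = 23.1; r = 19.1 − 23.1 = -4
x=9: ŷ = 1.4 + 3.1·9 = 29.3; r = 31.3 − 29.3 = 2
x=11: ŷ = 1.4 + 3.1·11 = 35.5; r = 35.5 − 35.5 = 0
x=13: ŷ = 1.4 + 3.1·13 = 41.7; r = 40.7 − 41.7 = -1
x=15: ŷ = 1.4 + 3.1·15 = 47.9; r = 43.9 − 47.9 = -4
x=17: ŷ = 1.4 + 3.1·17 = 54.1; r = 58.1 − 54.1 = 4
SSE = 9 + 16 + 4 + 0 + 1 + 16 + 16 = 62
s = √(62/5) = √12.4 ≈ 3.52

s = 3.52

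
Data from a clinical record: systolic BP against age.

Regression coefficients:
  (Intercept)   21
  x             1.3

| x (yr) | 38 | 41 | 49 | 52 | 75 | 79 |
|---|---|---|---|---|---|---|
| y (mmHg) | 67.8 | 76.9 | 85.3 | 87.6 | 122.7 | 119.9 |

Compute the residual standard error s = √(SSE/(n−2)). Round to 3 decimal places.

s = 3.426

x=38: ŷ = 21 + 1.3·38 = 70.4; e = 67.8 − 70.4 = -2.6
x=41: ŷ = 21 + 1.3·41 = 74.3; e = 76.9 − 74.3 = 2.6
x=49: ŷ = 21 + 1.3·49 = 84.7; e = 85.3 − 84.7 = 0.6
x=52: ŷ = 21 + 1.3·52 = 88.6; e = 87.6 − 88.6 = -1
x=75: ŷ = 21 + 1.3·75 = 118.5; e = 122.7 − 118.5 = 4.2
x=79: ŷ = 21 + 1.3·79 = 123.7; e = 119.9 − 123.7 = -3.8
SSE = 6.76 + 6.76 + 0.36 + 1 + 17.64 + 14.44 = 46.96
s = √(46.96/4) = √11.74 ≈ 3.426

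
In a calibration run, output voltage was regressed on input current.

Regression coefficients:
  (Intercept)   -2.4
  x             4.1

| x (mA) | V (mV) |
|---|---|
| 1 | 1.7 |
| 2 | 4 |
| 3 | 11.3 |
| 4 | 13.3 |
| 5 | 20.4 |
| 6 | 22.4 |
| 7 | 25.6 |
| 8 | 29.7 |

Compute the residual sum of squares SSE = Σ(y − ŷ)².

SSE = 12

x=1: V̂ = -2.4 + 4.1·1 = 1.7; e = 1.7 − 1.7 = 0
x=2: V̂ = -2.4 + 4.1·2 = 5.8; e = 4 − 5.8 = -1.8
x=3: V̂ = -2.4 + 4.1·3 = 9.9; e = 11.3 − 9.9 = 1.4
x=4: V̂ = -2.4 + 4.1·4 = 14; e = 13.3 − 14 = -0.7
x=5: V̂ = -2.4 + 4.1·5 = 18.1; e = 20.4 − 18.1 = 2.3
x=6: V̂ = -2.4 + 4.1·6 = 22.2; e = 22.4 − 22.2 = 0.2
x=7: V̂ = -2.4 + 4.1·7 = 26.3; e = 25.6 − 26.3 = -0.7
x=8: V̂ = -2.4 + 4.1·8 = 30.4; e = 29.7 − 30.4 = -0.7
SSE = 0 + 3.24 + 1.96 + 0.49 + 5.29 + 0.04 + 0.49 + 0.49 = 12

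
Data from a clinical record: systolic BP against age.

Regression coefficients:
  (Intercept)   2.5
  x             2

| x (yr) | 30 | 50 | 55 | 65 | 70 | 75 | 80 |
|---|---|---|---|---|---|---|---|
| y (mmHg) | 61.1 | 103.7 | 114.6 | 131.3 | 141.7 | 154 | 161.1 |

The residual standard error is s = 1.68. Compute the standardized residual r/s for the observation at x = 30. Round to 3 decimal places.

-0.833

ŷ = 2.5 + 2·30 = 62.5
r = 61.1 − 62.5 = -1.4
r/s = -1.4 / 1.68 = -0.833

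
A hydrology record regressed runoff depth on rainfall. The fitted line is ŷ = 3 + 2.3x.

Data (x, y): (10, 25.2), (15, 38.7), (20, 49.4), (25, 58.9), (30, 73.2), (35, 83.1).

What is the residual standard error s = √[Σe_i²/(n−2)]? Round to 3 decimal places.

s = 1.265

x=10: ŷ = 3 + 2.3·10 = 26; e = 25.2 − 26 = -0.8
x=15: ŷ = 3 + 2.3·15 = 37.5; e = 38.7 − 37.5 = 1.2
x=20: ŷ = 3 + 2.3·20 = 49; e = 49.4 − 49 = 0.4
x=25: ŷ = 3 + 2.3·25 = 60.5; e = 58.9 − 60.5 = -1.6
x=30: ŷ = 3 + 2.3·30 = 72; e = 73.2 − 72 = 1.2
x=35: ŷ = 3 + 2.3·35 = 83.5; e = 83.1 − 83.5 = -0.4
SSE = 0.64 + 1.44 + 0.16 + 2.56 + 1.44 + 0.16 = 6.4
s = √(6.4/4) = √1.6 ≈ 1.265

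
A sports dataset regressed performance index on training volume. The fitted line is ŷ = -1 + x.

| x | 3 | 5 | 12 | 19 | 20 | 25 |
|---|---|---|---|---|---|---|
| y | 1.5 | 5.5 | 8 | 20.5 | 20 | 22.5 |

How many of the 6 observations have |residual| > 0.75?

x=3: ŷ = -1 + 3 = 2; r = 1.5 − 2 = -0.5
x=5: ŷ = -1 + 5 = 4; r = 5.5 − 4 = 1.5
x=12: ŷ = -1 + 12 = 11; r = 8 − 11 = -3
x=19: ŷ = -1 + 19 = 18; r = 20.5 − 18 = 2.5
x=20: ŷ = -1 + 20 = 19; r = 20 − 19 = 1
x=25: ŷ = -1 + 25 = 24; r = 22.5 − 24 = -1.5
|r| > 0.75: x=5 (|r|=1.5), x=12 (|r|=3), x=19 (|r|=2.5), x=20 (|r|=1), x=25 (|r|=1.5) → 5

5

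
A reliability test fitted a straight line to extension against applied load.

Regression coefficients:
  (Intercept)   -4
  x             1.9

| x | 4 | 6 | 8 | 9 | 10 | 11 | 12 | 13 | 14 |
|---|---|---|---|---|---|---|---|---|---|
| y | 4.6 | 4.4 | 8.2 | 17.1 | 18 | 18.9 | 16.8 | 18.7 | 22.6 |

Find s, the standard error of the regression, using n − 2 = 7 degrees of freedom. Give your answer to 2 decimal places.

s = 2.83

x=4: ŷ = -4 + 1.9·4 = 3.6; r = 4.6 − 3.6 = 1
x=6: ŷ = -4 + 1.9·6 = 7.4; r = 4.4 − 7.4 = -3
x=8: ŷ = -4 + 1.9·8 = 11.2; r = 8.2 − 11.2 = -3
x=9: ŷ = -4 + 1.9·9 = 13.1; r = 17.1 − 13.1 = 4
x=10: ŷ = -4 + 1.9·10 = 15; r = 18 − 15 = 3
x=11: ŷ = -4 + 1.9·11 = 16.9; r = 18.9 − 16.9 = 2
x=12: ŷ = -4 + 1.9·12 = 18.8; r = 16.8 − 18.8 = -2
x=13: ŷ = -4 + 1.9·13 = 20.7; r = 18.7 − 20.7 = -2
x=14: ŷ = -4 + 1.9·14 = 22.6; r = 22.6 − 22.6 = 0
SSE = 1 + 9 + 9 + 16 + 9 + 4 + 4 + 4 + 0 = 56
s = √(56/7) = √8 ≈ 2.83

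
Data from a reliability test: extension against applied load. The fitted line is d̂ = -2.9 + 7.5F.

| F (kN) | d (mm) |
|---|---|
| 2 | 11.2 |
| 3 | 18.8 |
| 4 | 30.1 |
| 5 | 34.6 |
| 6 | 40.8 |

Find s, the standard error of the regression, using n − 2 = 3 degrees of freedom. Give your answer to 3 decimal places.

F=2: d̂ = -2.9 + 7.5·2 = 12.1; e = 11.2 − 12.1 = -0.9
F=3: d̂ = -2.9 + 7.5·3 = 19.6; e = 18.8 − 19.6 = -0.8
F=4: d̂ = -2.9 + 7.5·4 = 27.1; e = 30.1 − 27.1 = 3
F=5: d̂ = -2.9 + 7.5·5 = 34.6; e = 34.6 − 34.6 = 0
F=6: d̂ = -2.9 + 7.5·6 = 42.1; e = 40.8 − 42.1 = -1.3
SSE = 0.81 + 0.64 + 9 + 0 + 1.69 = 12.14
s = √(12.14/3) = √4.04667 ≈ 2.012

s = 2.012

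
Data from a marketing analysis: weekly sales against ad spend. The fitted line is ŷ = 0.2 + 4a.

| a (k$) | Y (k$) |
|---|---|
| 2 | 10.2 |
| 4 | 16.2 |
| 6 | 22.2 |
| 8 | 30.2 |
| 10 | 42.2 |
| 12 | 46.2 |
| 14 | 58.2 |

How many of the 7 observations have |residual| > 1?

6

a=2: ŷ = 0.2 + 4·2 = 8.2; e = 10.2 − 8.2 = 2
a=4: ŷ = 0.2 + 4·4 = 16.2; e = 16.2 − 16.2 = 0
a=6: ŷ = 0.2 + 4·6 = 24.2; e = 22.2 − 24.2 = -2
a=8: ŷ = 0.2 + 4·8 = 32.2; e = 30.2 − 32.2 = -2
a=10: ŷ = 0.2 + 4·10 = 40.2; e = 42.2 − 40.2 = 2
a=12: ŷ = 0.2 + 4·12 = 48.2; e = 46.2 − 48.2 = -2
a=14: ŷ = 0.2 + 4·14 = 56.2; e = 58.2 − 56.2 = 2
|e| > 1: a=2 (|e|=2), a=6 (|e|=2), a=8 (|e|=2), a=10 (|e|=2), a=12 (|e|=2), a=14 (|e|=2) → 6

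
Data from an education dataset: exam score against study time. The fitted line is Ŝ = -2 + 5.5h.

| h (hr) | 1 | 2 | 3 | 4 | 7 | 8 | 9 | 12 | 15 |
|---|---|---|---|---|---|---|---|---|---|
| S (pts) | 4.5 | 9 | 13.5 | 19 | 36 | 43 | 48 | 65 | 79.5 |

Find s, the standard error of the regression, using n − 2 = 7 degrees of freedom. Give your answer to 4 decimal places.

s = 0.9636

h=1: Ŝ = -2 + 5.5·1 = 3.5; e = 4.5 − 3.5 = 1
h=2: Ŝ = -2 + 5.5·2 = 9; e = 9 − 9 = 0
h=3: Ŝ = -2 + 5.5·3 = 14.5; e = 13.5 − 14.5 = -1
h=4: Ŝ = -2 + 5.5·4 = 20; e = 19 − 20 = -1
h=7: Ŝ = -2 + 5.5·7 = 36.5; e = 36 − 36.5 = -0.5
h=8: Ŝ = -2 + 5.5·8 = 42; e = 43 − 42 = 1
h=9: Ŝ = -2 + 5.5·9 = 47.5; e = 48 − 47.5 = 0.5
h=12: Ŝ = -2 + 5.5·12 = 64; e = 65 − 64 = 1
h=15: Ŝ = -2 + 5.5·15 = 80.5; e = 79.5 − 80.5 = -1
SSE = 1 + 0 + 1 + 1 + 0.25 + 1 + 0.25 + 1 + 1 = 6.5
s = √(6.5/7) = √0.928571 ≈ 0.9636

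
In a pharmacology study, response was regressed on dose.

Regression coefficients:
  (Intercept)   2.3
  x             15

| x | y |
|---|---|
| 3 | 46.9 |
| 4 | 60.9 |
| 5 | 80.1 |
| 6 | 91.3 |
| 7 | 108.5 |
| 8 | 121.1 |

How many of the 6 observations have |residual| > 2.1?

x=3: ŷ = 2.3 + 15·3 = 47.3; r = 46.9 − 47.3 = -0.4
x=4: ŷ = 2.3 + 15·4 = 62.3; r = 60.9 − 62.3 = -1.4
x=5: ŷ = 2.3 + 15·5 = 77.3; r = 80.1 − 77.3 = 2.8
x=6: ŷ = 2.3 + 15·6 = 92.3; r = 91.3 − 92.3 = -1
x=7: ŷ = 2.3 + 15·7 = 107.3; r = 108.5 − 107.3 = 1.2
x=8: ŷ = 2.3 + 15·8 = 122.3; r = 121.1 − 122.3 = -1.2
|r| > 2.1: x=5 (|r|=2.8) → 1

1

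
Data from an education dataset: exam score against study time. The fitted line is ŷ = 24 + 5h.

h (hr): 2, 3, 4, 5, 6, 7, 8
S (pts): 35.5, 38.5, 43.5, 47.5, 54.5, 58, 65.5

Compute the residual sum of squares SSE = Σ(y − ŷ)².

h=2: ŷ = 24 + 5·2 = 34; e = 35.5 − 34 = 1.5
h=3: ŷ = 24 + 5·3 = 39; e = 38.5 − 39 = -0.5
h=4: ŷ = 24 + 5·4 = 44; e = 43.5 − 44 = -0.5
h=5: ŷ = 24 + 5·5 = 49; e = 47.5 − 49 = -1.5
h=6: ŷ = 24 + 5·6 = 54; e = 54.5 − 54 = 0.5
h=7: ŷ = 24 + 5·7 = 59; e = 58 − 59 = -1
h=8: ŷ = 24 + 5·8 = 64; e = 65.5 − 64 = 1.5
SSE = 2.25 + 0.25 + 0.25 + 2.25 + 0.25 + 1 + 2.25 = 8.5

SSE = 8.5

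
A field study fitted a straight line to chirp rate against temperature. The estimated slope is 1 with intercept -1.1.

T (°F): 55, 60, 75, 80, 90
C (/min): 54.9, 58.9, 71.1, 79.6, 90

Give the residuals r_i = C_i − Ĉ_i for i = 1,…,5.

T=55: Ĉ = -1.1 + 55 = 53.9; r = 54.9 − 53.9 = 1
T=60: Ĉ = -1.1 + 60 = 58.9; r = 58.9 − 58.9 = 0
T=75: Ĉ = -1.1 + 75 = 73.9; r = 71.1 − 73.9 = -2.8
T=80: Ĉ = -1.1 + 80 = 78.9; r = 79.6 − 78.9 = 0.7
T=90: Ĉ = -1.1 + 90 = 88.9; r = 90 − 88.9 = 1.1

1, 0, -2.8, 0.7, 1.1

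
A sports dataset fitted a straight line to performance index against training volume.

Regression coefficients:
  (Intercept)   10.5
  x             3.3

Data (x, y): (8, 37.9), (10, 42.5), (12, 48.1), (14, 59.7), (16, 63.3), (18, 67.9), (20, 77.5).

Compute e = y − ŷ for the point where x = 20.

ŷ = 10.5 + 3.3·20 = 76.5
e = 77.5 − 76.5 = 1

e = 1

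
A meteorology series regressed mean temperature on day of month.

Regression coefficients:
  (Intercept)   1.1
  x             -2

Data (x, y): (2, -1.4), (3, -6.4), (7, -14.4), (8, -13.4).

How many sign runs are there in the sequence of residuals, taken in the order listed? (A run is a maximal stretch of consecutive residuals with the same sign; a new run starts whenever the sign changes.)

x=2: ŷ = 1.1 − 2·2 = -2.9; r = -1.4 − (-2.9) = 1.5
x=3: ŷ = 1.1 − 2·3 = -4.9; r = -6.4 − (-4.9) = -1.5
x=7: ŷ = 1.1 − 2·7 = -12.9; r = -14.4 − (-12.9) = -1.5
x=8: ŷ = 1.1 − 2·8 = -14.9; r = -13.4 − (-14.9) = 1.5
Signs: + − − +
Runs: +×1, −×2, +×1 → 3

3 runs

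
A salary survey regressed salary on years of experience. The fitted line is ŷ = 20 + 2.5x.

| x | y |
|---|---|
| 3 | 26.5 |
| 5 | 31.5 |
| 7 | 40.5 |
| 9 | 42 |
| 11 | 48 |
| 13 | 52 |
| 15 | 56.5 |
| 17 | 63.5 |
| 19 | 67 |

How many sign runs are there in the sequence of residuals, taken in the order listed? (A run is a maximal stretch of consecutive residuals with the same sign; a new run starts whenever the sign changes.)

7 runs

x=3: ŷ = 20 + 2.5·3 = 27.5; r = 26.5 − 27.5 = -1
x=5: ŷ = 20 + 2.5·5 = 32.5; r = 31.5 − 32.5 = -1
x=7: ŷ = 20 + 2.5·7 = 37.5; r = 40.5 − 37.5 = 3
x=9: ŷ = 20 + 2.5·9 = 42.5; r = 42 − 42.5 = -0.5
x=11: ŷ = 20 + 2.5·11 = 47.5; r = 48 − 47.5 = 0.5
x=13: ŷ = 20 + 2.5·13 = 52.5; r = 52 − 52.5 = -0.5
x=15: ŷ = 20 + 2.5·15 = 57.5; r = 56.5 − 57.5 = -1
x=17: ŷ = 20 + 2.5·17 = 62.5; r = 63.5 − 62.5 = 1
x=19: ŷ = 20 + 2.5·19 = 67.5; r = 67 − 67.5 = -0.5
Signs: − − + − + − − + −
Runs: −×2, +×1, −×1, +×1, −×2, +×1, −×1 → 7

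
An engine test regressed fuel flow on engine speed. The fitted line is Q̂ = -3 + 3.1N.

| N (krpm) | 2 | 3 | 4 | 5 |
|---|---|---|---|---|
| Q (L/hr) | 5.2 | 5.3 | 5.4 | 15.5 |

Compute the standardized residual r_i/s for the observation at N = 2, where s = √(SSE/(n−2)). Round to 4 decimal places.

N=2: Q̂ = -3 + 3.1·2 = 3.2; r = 5.2 − 3.2 = 2
N=3: Q̂ = -3 + 3.1·3 = 6.3; r = 5.3 − 6.3 = -1
N=4: Q̂ = -3 + 3.1·4 = 9.4; r = 5.4 − 9.4 = -4
N=5: Q̂ = -3 + 3.1·5 = 12.5; r = 15.5 − 12.5 = 3
SSE = 4 + 1 + 16 + 9 = 30
s = √(30/2) = 3.87298
r/s = 2 / 3.87298 = 0.5164

0.5164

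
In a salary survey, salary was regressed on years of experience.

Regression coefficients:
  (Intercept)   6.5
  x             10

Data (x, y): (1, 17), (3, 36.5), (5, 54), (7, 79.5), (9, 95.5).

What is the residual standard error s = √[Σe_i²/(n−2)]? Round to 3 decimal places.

s = 2.345

x=1: ŷ = 6.5 + 10·1 = 16.5; e = 17 − 16.5 = 0.5
x=3: ŷ = 6.5 + 10·3 = 36.5; e = 36.5 − 36.5 = 0
x=5: ŷ = 6.5 + 10·5 = 56.5; e = 54 − 56.5 = -2.5
x=7: ŷ = 6.5 + 10·7 = 76.5; e = 79.5 − 76.5 = 3
x=9: ŷ = 6.5 + 10·9 = 96.5; e = 95.5 − 96.5 = -1
SSE = 0.25 + 0 + 6.25 + 9 + 1 = 16.5
s = √(16.5/3) = √5.5 ≈ 2.345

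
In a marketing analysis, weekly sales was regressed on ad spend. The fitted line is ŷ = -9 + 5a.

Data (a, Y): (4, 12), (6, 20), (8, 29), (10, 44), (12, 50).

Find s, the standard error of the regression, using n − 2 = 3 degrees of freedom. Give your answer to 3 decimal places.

a=4: ŷ = -9 + 5·4 = 11; r = 12 − 11 = 1
a=6: ŷ = -9 + 5·6 = 21; r = 20 − 21 = -1
a=8: ŷ = -9 + 5·8 = 31; r = 29 − 31 = -2
a=10: ŷ = -9 + 5·10 = 41; r = 44 − 41 = 3
a=12: ŷ = -9 + 5·12 = 51; r = 50 − 51 = -1
SSE = 1 + 1 + 4 + 9 + 1 = 16
s = √(16/3) = √5.33333 ≈ 2.309

s = 2.309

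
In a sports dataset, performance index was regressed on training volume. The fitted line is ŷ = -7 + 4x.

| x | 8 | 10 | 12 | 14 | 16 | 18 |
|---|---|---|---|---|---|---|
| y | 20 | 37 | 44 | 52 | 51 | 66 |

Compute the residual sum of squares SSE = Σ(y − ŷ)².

x=8: ŷ = -7 + 4·8 = 25; e = 20 − 25 = -5
x=10: ŷ = -7 + 4·10 = 33; e = 37 − 33 = 4
x=12: ŷ = -7 + 4·12 = 41; e = 44 − 41 = 3
x=14: ŷ = -7 + 4·14 = 49; e = 52 − 49 = 3
x=16: ŷ = -7 + 4·16 = 57; e = 51 − 57 = -6
x=18: ŷ = -7 + 4·18 = 65; e = 66 − 65 = 1
SSE = 25 + 16 + 9 + 9 + 36 + 1 = 96

SSE = 96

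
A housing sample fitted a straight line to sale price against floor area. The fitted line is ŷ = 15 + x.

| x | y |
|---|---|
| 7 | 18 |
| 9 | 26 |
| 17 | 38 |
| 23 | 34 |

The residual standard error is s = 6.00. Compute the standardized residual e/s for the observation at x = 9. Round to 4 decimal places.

0.3333

ŷ = 15 + 9 = 24
e = 26 − 24 = 2
e/s = 2 / 6.00 = 0.3333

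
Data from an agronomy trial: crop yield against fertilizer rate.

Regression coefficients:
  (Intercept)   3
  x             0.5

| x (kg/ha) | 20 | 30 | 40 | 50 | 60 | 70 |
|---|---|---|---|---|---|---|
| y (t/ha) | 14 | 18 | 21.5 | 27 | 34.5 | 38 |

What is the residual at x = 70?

ŷ = 3 + 0.5·70 = 38
e = 38 − 38 = 0

e = 0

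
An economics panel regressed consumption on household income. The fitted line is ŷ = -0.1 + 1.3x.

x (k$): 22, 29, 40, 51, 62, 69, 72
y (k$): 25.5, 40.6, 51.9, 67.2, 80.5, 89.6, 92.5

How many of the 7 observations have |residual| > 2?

2

x=22: ŷ = -0.1 + 1.3·22 = 28.5; r = 25.5 − 28.5 = -3
x=29: ŷ = -0.1 + 1.3·29 = 37.6; r = 40.6 − 37.6 = 3
x=40: ŷ = -0.1 + 1.3·40 = 51.9; r = 51.9 − 51.9 = 0
x=51: ŷ = -0.1 + 1.3·51 = 66.2; r = 67.2 − 66.2 = 1
x=62: ŷ = -0.1 + 1.3·62 = 80.5; r = 80.5 − 80.5 = 0
x=69: ŷ = -0.1 + 1.3·69 = 89.6; r = 89.6 − 89.6 = 0
x=72: ŷ = -0.1 + 1.3·72 = 93.5; r = 92.5 − 93.5 = -1
|r| > 2: x=22 (|r|=3), x=29 (|r|=3) → 2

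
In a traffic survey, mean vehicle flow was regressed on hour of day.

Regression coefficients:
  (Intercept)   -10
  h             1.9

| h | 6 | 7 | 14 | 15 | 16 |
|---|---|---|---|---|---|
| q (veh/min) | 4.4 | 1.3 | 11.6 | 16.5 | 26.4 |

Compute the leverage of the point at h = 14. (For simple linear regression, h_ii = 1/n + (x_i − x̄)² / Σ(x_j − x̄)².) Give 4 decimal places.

h̄ = (6 + 7 + 14 + 15 + 16)/5 = 11.6
Σ(h − h̄)² = 31.36 + 21.16 + 5.76 + 11.56 + 19.36 = 89.2
h = 1/5 + (2.4)²/89.2 = 0.2 + 0.064574 = 0.2646

h = 0.2646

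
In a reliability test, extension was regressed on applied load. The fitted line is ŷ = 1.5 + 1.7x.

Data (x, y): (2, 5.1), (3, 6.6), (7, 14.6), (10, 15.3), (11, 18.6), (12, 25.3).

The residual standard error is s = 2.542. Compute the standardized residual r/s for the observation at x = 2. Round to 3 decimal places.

0.079

ŷ = 1.5 + 1.7·2 = 4.9
r = 5.1 − 4.9 = 0.2
r/s = 0.2 / 2.542 = 0.079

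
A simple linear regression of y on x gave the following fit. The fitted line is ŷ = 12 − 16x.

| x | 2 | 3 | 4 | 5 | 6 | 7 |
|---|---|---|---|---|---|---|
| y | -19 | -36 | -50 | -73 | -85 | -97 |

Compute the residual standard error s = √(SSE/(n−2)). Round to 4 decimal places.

x=2: ŷ = 12 − 16·2 = -20; e = -19 − (-20) = 1
x=3: ŷ = 12 − 16·3 = -36; e = -36 − (-36) = 0
x=4: ŷ = 12 − 16·4 = -52; e = -50 − (-52) = 2
x=5: ŷ = 12 − 16·5 = -68; e = -73 − (-68) = -5
x=6: ŷ = 12 − 16·6 = -84; e = -85 − (-84) = -1
x=7: ŷ = 12 − 16·7 = -100; e = -97 − (-100) = 3
SSE = 1 + 0 + 4 + 25 + 1 + 9 = 40
s = √(40/4) = √10 ≈ 3.1623

s = 3.1623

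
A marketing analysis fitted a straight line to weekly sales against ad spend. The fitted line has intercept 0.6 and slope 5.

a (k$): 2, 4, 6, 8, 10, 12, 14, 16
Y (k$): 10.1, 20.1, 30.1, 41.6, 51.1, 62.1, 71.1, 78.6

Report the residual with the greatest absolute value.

r = -2

a=2: ŷ = 0.6 + 5·2 = 10.6; r = 10.1 − 10.6 = -0.5
a=4: ŷ = 0.6 + 5·4 = 20.6; r = 20.1 − 20.6 = -0.5
a=6: ŷ = 0.6 + 5·6 = 30.6; r = 30.1 − 30.6 = -0.5
a=8: ŷ = 0.6 + 5·8 = 40.6; r = 41.6 − 40.6 = 1
a=10: ŷ = 0.6 + 5·10 = 50.6; r = 51.1 − 50.6 = 0.5
a=12: ŷ = 0.6 + 5·12 = 60.6; r = 62.1 − 60.6 = 1.5
a=14: ŷ = 0.6 + 5·14 = 70.6; r = 71.1 − 70.6 = 0.5
a=16: ŷ = 0.6 + 5·16 = 80.6; r = 78.6 − 80.6 = -2
Largest |r| is 2 at a = 16, residual -2.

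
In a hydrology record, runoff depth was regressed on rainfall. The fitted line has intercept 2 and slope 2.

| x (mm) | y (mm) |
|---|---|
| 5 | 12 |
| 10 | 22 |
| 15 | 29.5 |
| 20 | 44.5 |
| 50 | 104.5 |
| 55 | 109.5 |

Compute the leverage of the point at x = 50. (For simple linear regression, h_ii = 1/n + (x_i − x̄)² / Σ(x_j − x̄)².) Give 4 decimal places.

h = 0.4239

x̄ = (5 + 10 + 15 + 20 + 50 + 55)/6 = 25.8333
Σ(x − x̄)² = 434.028 + 250.694 + 117.361 + 34.0278 + 584.028 + 850.694 = 2270.83
h = 1/6 + (24.1667)²/2270.83 = 0.166667 + 0.257187 = 0.4239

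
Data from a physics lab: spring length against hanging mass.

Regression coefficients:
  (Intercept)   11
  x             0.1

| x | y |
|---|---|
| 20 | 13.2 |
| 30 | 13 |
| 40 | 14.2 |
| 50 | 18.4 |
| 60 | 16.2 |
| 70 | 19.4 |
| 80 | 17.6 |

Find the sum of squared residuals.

x=20: ŷ = 11 + 0.1·20 = 13; e = 13.2 − 13 = 0.2
x=30: ŷ = 11 + 0.1·30 = 14; e = 13 − 14 = -1
x=40: ŷ = 11 + 0.1·40 = 15; e = 14.2 − 15 = -0.8
x=50: ŷ = 11 + 0.1·50 = 16; e = 18.4 − 16 = 2.4
x=60: ŷ = 11 + 0.1·60 = 17; e = 16.2 − 17 = -0.8
x=70: ŷ = 11 + 0.1·70 = 18; e = 19.4 − 18 = 1.4
x=80: ŷ = 11 + 0.1·80 = 19; e = 17.6 − 19 = -1.4
SSE = 0.04 + 1 + 0.64 + 5.76 + 0.64 + 1.96 + 1.96 = 12

SSE = 12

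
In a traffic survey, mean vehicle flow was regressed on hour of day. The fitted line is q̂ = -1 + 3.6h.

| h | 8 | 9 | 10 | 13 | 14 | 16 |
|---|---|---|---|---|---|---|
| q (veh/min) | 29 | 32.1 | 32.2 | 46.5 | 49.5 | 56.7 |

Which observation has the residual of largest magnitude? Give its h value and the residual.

h=8: q̂ = -1 + 3.6·8 = 27.8; e = 29 − 27.8 = 1.2
h=9: q̂ = -1 + 3.6·9 = 31.4; e = 32.1 − 31.4 = 0.7
h=10: q̂ = -1 + 3.6·10 = 35; e = 32.2 − 35 = -2.8
h=13: q̂ = -1 + 3.6·13 = 45.8; e = 46.5 − 45.8 = 0.7
h=14: q̂ = -1 + 3.6·14 = 49.4; e = 49.5 − 49.4 = 0.1
h=16: q̂ = -1 + 3.6·16 = 56.6; e = 56.7 − 56.6 = 0.1
Largest |e| is 2.8 at h = 10, residual -2.8.

h = 10, e = -2.8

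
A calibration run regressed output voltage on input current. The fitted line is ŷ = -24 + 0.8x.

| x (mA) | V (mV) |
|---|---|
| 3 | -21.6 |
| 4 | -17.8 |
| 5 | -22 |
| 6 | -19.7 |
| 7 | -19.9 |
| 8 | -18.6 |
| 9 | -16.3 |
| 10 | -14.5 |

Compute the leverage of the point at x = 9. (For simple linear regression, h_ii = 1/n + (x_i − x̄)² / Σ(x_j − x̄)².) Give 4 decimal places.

h = 0.2738

x̄ = (3 + 4 + 5 + 6 + 7 + 8 + 9 + 10)/8 = 6.5
Σ(x − x̄)² = 12.25 + 6.25 + 2.25 + 0.25 + 0.25 + 2.25 + 6.25 + 12.25 = 42
h = 1/8 + (2.5)²/42 = 0.125 + 0.14881 = 0.2738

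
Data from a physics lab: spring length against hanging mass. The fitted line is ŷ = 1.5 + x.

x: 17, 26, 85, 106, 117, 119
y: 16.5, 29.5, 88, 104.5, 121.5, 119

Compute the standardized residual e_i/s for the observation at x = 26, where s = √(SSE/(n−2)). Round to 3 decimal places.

0.724

x=17: ŷ = 1.5 + 17 = 18.5; e = 16.5 − 18.5 = -2
x=26: ŷ = 1.5 + 26 = 27.5; e = 29.5 − 27.5 = 2
x=85: ŷ = 1.5 + 85 = 86.5; e = 88 − 86.5 = 1.5
x=106: ŷ = 1.5 + 106 = 107.5; e = 104.5 − 107.5 = -3
x=117: ŷ = 1.5 + 117 = 118.5; e = 121.5 − 118.5 = 3
x=119: ŷ = 1.5 + 119 = 120.5; e = 119 − 120.5 = -1.5
SSE = 4 + 4 + 2.25 + 9 + 9 + 2.25 = 30.5
s = √(30.5/4) = 2.76134
e/s = 2 / 2.76134 = 0.724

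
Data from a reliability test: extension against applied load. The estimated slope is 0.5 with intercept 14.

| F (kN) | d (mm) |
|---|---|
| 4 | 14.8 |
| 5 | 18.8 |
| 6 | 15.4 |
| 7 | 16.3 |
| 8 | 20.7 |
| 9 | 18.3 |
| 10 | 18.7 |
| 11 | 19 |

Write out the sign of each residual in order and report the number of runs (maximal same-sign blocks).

5 runs

F=4: d̂ = 14 + 0.5·4 = 16; r = 14.8 − 16 = -1.2
F=5: d̂ = 14 + 0.5·5 = 16.5; r = 18.8 − 16.5 = 2.3
F=6: d̂ = 14 + 0.5·6 = 17; r = 15.4 − 17 = -1.6
F=7: d̂ = 14 + 0.5·7 = 17.5; r = 16.3 − 17.5 = -1.2
F=8: d̂ = 14 + 0.5·8 = 18; r = 20.7 − 18 = 2.7
F=9: d̂ = 14 + 0.5·9 = 18.5; r = 18.3 − 18.5 = -0.2
F=10: d̂ = 14 + 0.5·10 = 19; r = 18.7 − 19 = -0.3
F=11: d̂ = 14 + 0.5·11 = 19.5; r = 19 − 19.5 = -0.5
Signs: − + − − + − − −
Runs: −×1, +×1, −×2, +×1, −×3 → 5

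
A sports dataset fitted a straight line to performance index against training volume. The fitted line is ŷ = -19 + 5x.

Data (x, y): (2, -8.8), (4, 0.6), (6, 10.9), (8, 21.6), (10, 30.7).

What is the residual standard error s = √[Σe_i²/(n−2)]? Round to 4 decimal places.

s = 0.4690

x=2: ŷ = -19 + 5·2 = -9; e = -8.8 − (-9) = 0.2
x=4: ŷ = -19 + 5·4 = 1; e = 0.6 − 1 = -0.4
x=6: ŷ = -19 + 5·6 = 11; e = 10.9 − 11 = -0.1
x=8: ŷ = -19 + 5·8 = 21; e = 21.6 − 21 = 0.6
x=10: ŷ = -19 + 5·10 = 31; e = 30.7 − 31 = -0.3
SSE = 0.04 + 0.16 + 0.01 + 0.36 + 0.09 = 0.66
s = √(0.66/3) = √0.22 ≈ 0.4690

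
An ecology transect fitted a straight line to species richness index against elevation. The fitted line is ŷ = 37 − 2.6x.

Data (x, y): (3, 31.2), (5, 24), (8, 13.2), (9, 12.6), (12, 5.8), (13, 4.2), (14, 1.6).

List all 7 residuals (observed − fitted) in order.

x=3: ŷ = 37 − 2.6·3 = 29.2; e = 31.2 − 29.2 = 2
x=5: ŷ = 37 − 2.6·5 = 24; e = 24 − 24 = 0
x=8: ŷ = 37 − 2.6·8 = 16.2; e = 13.2 − 16.2 = -3
x=9: ŷ = 37 − 2.6·9 = 13.6; e = 12.6 − 13.6 = -1
x=12: ŷ = 37 − 2.6·12 = 5.8; e = 5.8 − 5.8 = 0
x=13: ŷ = 37 − 2.6·13 = 3.2; e = 4.2 − 3.2 = 1
x=14: ŷ = 37 − 2.6·14 = 0.6; e = 1.6 − 0.6 = 1

2, 0, -3, -1, 0, 1, 1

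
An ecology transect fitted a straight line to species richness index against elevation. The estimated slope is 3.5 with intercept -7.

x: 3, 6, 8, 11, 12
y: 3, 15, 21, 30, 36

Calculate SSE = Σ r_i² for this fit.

SSE = 4.5

x=3: ŷ = -7 + 3.5·3 = 3.5; r = 3 − 3.5 = -0.5
x=6: ŷ = -7 + 3.5·6 = 14; r = 15 − 14 = 1
x=8: ŷ = -7 + 3.5·8 = 21; r = 21 − 21 = 0
x=11: ŷ = -7 + 3.5·11 = 31.5; r = 30 − 31.5 = -1.5
x=12: ŷ = -7 + 3.5·12 = 35; r = 36 − 35 = 1
SSE = 0.25 + 1 + 0 + 2.25 + 1 = 4.5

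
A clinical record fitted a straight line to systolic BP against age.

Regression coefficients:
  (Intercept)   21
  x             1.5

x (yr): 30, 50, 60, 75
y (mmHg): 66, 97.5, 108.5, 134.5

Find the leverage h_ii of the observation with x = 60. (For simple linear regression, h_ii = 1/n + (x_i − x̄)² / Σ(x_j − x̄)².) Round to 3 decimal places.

h = 0.287

x̄ = (30 + 50 + 60 + 75)/4 = 53.75
Σ(x − x̄)² = 564.062 + 14.0625 + 39.0625 + 451.562 = 1068.75
h = 1/4 + (6.25)²/1068.75 = 0.25 + 0.0365497 = 0.287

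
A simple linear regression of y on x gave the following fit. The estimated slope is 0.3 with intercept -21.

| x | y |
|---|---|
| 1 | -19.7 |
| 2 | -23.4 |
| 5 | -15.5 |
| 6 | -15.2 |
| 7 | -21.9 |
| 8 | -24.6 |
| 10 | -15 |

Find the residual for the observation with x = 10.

ŷ = -21 + 0.3·10 = -18
r = -15 − (-18) = 3

r = 3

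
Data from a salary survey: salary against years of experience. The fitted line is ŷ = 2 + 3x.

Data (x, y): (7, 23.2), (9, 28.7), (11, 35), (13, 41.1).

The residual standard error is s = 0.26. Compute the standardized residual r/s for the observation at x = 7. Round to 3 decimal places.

ŷ = 2 + 3·7 = 23
r = 23.2 − 23 = 0.2
r/s = 0.2 / 0.26 = 0.769

0.769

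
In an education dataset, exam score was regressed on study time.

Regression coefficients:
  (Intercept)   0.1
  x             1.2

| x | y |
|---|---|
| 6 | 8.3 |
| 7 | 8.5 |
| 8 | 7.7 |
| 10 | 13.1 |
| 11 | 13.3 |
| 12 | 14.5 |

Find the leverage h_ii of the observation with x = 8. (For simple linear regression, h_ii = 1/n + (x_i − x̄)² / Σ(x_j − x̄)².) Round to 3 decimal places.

x̄ = (6 + 7 + 8 + 10 + 11 + 12)/6 = 9
Σ(x − x̄)² = 9 + 4 + 1 + 1 + 4 + 9 = 28
h = 1/6 + (-1)²/28 = 0.166667 + 0.0357143 = 0.202

h = 0.202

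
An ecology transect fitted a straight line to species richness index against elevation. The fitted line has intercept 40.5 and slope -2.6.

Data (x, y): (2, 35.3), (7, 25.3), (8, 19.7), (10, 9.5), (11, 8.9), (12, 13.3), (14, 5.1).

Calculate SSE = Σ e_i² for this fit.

SSE = 60

x=2: ŷ = 40.5 − 2.6·2 = 35.3; e = 35.3 − 35.3 = 0
x=7: ŷ = 40.5 − 2.6·7 = 22.3; e = 25.3 − 22.3 = 3
x=8: ŷ = 40.5 − 2.6·8 = 19.7; e = 19.7 − 19.7 = 0
x=10: ŷ = 40.5 − 2.6·10 = 14.5; e = 9.5 − 14.5 = -5
x=11: ŷ = 40.5 − 2.6·11 = 11.9; e = 8.9 − 11.9 = -3
x=12: ŷ = 40.5 − 2.6·12 = 9.3; e = 13.3 − 9.3 = 4
x=14: ŷ = 40.5 − 2.6·14 = 4.1; e = 5.1 − 4.1 = 1
SSE = 0 + 9 + 0 + 25 + 9 + 16 + 1 = 60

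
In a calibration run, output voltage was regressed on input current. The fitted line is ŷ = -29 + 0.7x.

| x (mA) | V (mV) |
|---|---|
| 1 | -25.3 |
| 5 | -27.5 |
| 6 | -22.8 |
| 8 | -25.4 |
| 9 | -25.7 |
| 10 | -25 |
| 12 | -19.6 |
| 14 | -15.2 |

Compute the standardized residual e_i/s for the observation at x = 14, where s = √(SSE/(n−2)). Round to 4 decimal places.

1.3093

x=1: ŷ = -29 + 0.7·1 = -28.3; e = -25.3 − (-28.3) = 3
x=5: ŷ = -29 + 0.7·5 = -25.5; e = -27.5 − (-25.5) = -2
x=6: ŷ = -29 + 0.7·6 = -24.8; e = -22.8 − (-24.8) = 2
x=8: ŷ = -29 + 0.7·8 = -23.4; e = -25.4 − (-23.4) = -2
x=9: ŷ = -29 + 0.7·9 = -22.7; e = -25.7 − (-22.7) = -3
x=10: ŷ = -29 + 0.7·10 = -22; e = -25 − (-22) = -3
x=12: ŷ = -29 + 0.7·12 = -20.6; e = -19.6 − (-20.6) = 1
x=14: ŷ = -29 + 0.7·14 = -19.2; e = -15.2 − (-19.2) = 4
SSE = 9 + 4 + 4 + 4 + 9 + 9 + 1 + 16 = 56
s = √(56/6) = 3.05505
e/s = 4 / 3.05505 = 1.3093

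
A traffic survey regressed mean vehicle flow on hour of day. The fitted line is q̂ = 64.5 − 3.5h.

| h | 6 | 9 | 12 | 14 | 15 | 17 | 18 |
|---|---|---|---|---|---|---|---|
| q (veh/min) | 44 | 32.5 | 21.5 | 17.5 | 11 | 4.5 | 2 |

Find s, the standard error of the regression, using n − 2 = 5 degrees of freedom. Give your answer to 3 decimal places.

s = 1.183

h=6: q̂ = 64.5 − 3.5·6 = 43.5; r = 44 − 43.5 = 0.5
h=9: q̂ = 64.5 − 3.5·9 = 33; r = 32.5 − 33 = -0.5
h=12: q̂ = 64.5 − 3.5·12 = 22.5; r = 21.5 − 22.5 = -1
h=14: q̂ = 64.5 − 3.5·14 = 15.5; r = 17.5 − 15.5 = 2
h=15: q̂ = 64.5 − 3.5·15 = 12; r = 11 − 12 = -1
h=17: q̂ = 64.5 − 3.5·17 = 5; r = 4.5 − 5 = -0.5
h=18: q̂ = 64.5 − 3.5·18 = 1.5; r = 2 − 1.5 = 0.5
SSE = 0.25 + 0.25 + 1 + 4 + 1 + 0.25 + 0.25 = 7
s = √(7/5) = √1.4 ≈ 1.183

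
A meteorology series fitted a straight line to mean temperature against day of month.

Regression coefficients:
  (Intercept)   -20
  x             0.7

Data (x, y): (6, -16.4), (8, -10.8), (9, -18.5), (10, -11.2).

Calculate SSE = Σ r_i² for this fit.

SSE = 39.6

x=6: ŷ = -20 + 0.7·6 = -15.8; r = -16.4 − (-15.8) = -0.6
x=8: ŷ = -20 + 0.7·8 = -14.4; r = -10.8 − (-14.4) = 3.6
x=9: ŷ = -20 + 0.7·9 = -13.7; r = -18.5 − (-13.7) = -4.8
x=10: ŷ = -20 + 0.7·10 = -13; r = -11.2 − (-13) = 1.8
SSE = 0.36 + 12.96 + 23.04 + 3.24 = 39.6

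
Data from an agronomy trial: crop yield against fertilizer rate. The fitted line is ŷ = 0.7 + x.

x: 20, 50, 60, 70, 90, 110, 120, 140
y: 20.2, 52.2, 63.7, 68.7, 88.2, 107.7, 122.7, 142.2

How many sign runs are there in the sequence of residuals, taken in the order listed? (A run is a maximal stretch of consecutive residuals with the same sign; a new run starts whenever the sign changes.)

4 runs

x=20: ŷ = 0.7 + 20 = 20.7; e = 20.2 − 20.7 = -0.5
x=50: ŷ = 0.7 + 50 = 50.7; e = 52.2 − 50.7 = 1.5
x=60: ŷ = 0.7 + 60 = 60.7; e = 63.7 − 60.7 = 3
x=70: ŷ = 0.7 + 70 = 70.7; e = 68.7 − 70.7 = -2
x=90: ŷ = 0.7 + 90 = 90.7; e = 88.2 − 90.7 = -2.5
x=110: ŷ = 0.7 + 110 = 110.7; e = 107.7 − 110.7 = -3
x=120: ŷ = 0.7 + 120 = 120.7; e = 122.7 − 120.7 = 2
x=140: ŷ = 0.7 + 140 = 140.7; e = 142.2 − 140.7 = 1.5
Signs: − + + − − − + +
Runs: −×1, +×2, −×3, +×2 → 4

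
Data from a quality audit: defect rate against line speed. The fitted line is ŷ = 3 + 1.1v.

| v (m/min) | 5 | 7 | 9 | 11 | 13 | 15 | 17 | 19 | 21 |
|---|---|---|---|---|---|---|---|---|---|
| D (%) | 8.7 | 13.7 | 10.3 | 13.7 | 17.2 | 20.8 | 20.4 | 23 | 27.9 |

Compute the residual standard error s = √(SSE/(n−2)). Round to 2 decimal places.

s = 1.90

v=5: ŷ = 3 + 1.1·5 = 8.5; e = 8.7 − 8.5 = 0.2
v=7: ŷ = 3 + 1.1·7 = 10.7; e = 13.7 − 10.7 = 3
v=9: ŷ = 3 + 1.1·9 = 12.9; e = 10.3 − 12.9 = -2.6
v=11: ŷ = 3 + 1.1·11 = 15.1; e = 13.7 − 15.1 = -1.4
v=13: ŷ = 3 + 1.1·13 = 17.3; e = 17.2 − 17.3 = -0.1
v=15: ŷ = 3 + 1.1·15 = 19.5; e = 20.8 − 19.5 = 1.3
v=17: ŷ = 3 + 1.1·17 = 21.7; e = 20.4 − 21.7 = -1.3
v=19: ŷ = 3 + 1.1·19 = 23.9; e = 23 − 23.9 = -0.9
v=21: ŷ = 3 + 1.1·21 = 26.1; e = 27.9 − 26.1 = 1.8
SSE = 0.04 + 9 + 6.76 + 1.96 + 0.01 + 1.69 + 1.69 + 0.81 + 3.24 = 25.2
s = √(25.2/7) = √3.6 ≈ 1.90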